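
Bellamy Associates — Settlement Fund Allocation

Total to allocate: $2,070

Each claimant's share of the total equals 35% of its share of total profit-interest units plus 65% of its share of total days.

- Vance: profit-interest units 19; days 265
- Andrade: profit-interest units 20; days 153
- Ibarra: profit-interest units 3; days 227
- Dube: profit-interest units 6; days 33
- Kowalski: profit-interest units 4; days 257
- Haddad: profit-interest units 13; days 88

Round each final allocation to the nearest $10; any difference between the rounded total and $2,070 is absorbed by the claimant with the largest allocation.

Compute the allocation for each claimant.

Vance: $570 | Andrade: $420 | Ibarra: $330 | Dube: $110 | Kowalski: $380 | Haddad: $260

Totals — profit-interest units 65, days 1,023.
Composite weights (35% profit-interest units + 65% days): Vance 0.2707; Andrade 0.2049; Ibarra 0.1604; Dube 0.0533; Kowalski 0.1848; Haddad 0.1259.
Raw shares: Vance 560.32; Andrade 424.16; Ibarra 332.00; Dube 110.28; Kowalski 382.60; Haddad 260.64.
At nearest $10: Vance $560; Andrade $420; Ibarra $330; Dube $110; Kowalski $380; Haddad $260. Sum = $2,060.
Difference $2,070 − $2,060 = +$10 applied to largest allocation (Vance): Vance becomes $570.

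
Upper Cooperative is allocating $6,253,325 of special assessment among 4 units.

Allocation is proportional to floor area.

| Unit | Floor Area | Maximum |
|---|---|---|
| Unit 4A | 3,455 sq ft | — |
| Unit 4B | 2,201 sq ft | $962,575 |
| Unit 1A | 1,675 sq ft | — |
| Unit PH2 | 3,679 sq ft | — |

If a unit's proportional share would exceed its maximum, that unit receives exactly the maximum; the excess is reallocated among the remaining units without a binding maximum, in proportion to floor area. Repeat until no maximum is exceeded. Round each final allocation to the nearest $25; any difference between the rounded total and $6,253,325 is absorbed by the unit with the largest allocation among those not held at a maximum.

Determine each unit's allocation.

Unit 4A: $2,075,100 · Unit 4B: $962,575 · Unit 1A: $1,006,025 · Unit PH2: $2,209,625

Floor area total: 11,010.
Pro-rata shares before constraints: Unit 4A 1,962,328.60; Unit 4B 1,250,097.03; Unit 1A 951,345.99; Unit PH2 2,089,553.38.
Capped: Unit 4B ($962,575); balance $5,290,750 reallocated over remaining floor area 8,809.
Redistributed shares: Unit 4A 2,075,098.34 → $2,075,100; Unit 1A 1,006,017.28 → $1,006,025; Unit PH2 2,209,634.38 → $2,209,625.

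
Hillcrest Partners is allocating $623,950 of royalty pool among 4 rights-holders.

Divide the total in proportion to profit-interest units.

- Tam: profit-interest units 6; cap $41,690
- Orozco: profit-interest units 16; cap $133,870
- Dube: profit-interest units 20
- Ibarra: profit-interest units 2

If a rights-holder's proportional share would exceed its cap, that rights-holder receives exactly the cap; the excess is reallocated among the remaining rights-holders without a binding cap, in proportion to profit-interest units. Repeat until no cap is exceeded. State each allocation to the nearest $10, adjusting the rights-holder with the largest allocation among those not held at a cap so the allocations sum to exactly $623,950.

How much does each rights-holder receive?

Profit-interest units total: 44.
Unconstrained shares: Tam 85,084.09; Orozco 226,890.91; Dube 283,613.64; Ibarra 28,361.36.
Cap binds for Tam ($41,690), Orozco ($133,870); balance $448,390 reallocated over remaining profit-interest units 22.
Redistributed shares: Dube 407,627.27 → $407,630; Ibarra 40,762.73 → $40,760.

Tam: $41,690; Orozco: $133,870; Dube: $407,630; Ibarra: $40,760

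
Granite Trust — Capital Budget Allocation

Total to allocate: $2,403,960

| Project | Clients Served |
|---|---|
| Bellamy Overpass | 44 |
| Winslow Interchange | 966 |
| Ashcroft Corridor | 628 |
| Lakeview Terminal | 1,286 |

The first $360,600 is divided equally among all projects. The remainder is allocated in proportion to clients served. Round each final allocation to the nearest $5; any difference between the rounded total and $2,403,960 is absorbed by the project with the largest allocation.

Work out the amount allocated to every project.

$360,600 shared equally gives $90,150 per project.
Remainder $2,043,360 by clients served (total 2,924): Bellamy Overpass 30,748.24 → $30,750; Winslow Interchange 675,063.53 → $675,065; Ashcroft Corridor 438,861.18 → $438,860; Lakeview Terminal 898,687.06 → $898,685.
Totals: Bellamy Overpass $90,150 + $30,750 = $120,900; Winslow Interchange $90,150 + $675,065 = $765,215; Ashcroft Corridor $90,150 + $438,860 = $529,010; Lakeview Terminal $90,150 + $898,685 = $988,835.

Bellamy Overpass: $120,900 · Winslow Interchange: $765,215 · Ashcroft Corridor: $529,010 · Lakeview Terminal: $988,835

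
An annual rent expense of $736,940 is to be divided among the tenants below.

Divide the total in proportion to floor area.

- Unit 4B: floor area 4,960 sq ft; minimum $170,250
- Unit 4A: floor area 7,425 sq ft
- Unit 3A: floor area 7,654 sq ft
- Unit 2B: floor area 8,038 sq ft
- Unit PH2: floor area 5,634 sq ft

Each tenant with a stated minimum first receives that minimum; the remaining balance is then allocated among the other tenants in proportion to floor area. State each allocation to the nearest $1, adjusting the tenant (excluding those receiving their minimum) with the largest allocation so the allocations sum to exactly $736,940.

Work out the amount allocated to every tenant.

Unit 4B: $170,250; Unit 4A: $146,349; Unit 3A: $150,862; Unit 2B: $158,431; Unit PH2: $111,048

Fund the minimums — Unit 4B $170,250. Balance $566,690.
Balance split over remaining floor area 28,751: Unit 4A 146,348.76 → $146,349; Unit 3A 150,862.41 → $150,862; Unit 2B 158,431.16 → $158,431; Unit PH2 111,047.67 → $111,048.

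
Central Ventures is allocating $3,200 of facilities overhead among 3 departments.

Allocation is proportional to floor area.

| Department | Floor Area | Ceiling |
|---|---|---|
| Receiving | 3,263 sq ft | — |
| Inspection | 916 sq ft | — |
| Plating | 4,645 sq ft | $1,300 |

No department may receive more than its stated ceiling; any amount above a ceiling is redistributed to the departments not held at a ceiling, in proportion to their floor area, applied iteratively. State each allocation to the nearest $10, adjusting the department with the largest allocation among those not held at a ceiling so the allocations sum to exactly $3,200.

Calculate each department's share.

Sum of floor area: 8,824.
Pro-rata shares before constraints: Receiving 1,183.32; Inspection 332.18; Plating 1,684.50.
Cap binds for Plating ($1,300); balance $1,900 reallocated over remaining floor area 4,179.
Shares after redistribution: Receiving 1,483.54 → $1,480; Inspection 416.46 → $420.

Receiving: $1,480 · Inspection: $420 · Plating: $1,300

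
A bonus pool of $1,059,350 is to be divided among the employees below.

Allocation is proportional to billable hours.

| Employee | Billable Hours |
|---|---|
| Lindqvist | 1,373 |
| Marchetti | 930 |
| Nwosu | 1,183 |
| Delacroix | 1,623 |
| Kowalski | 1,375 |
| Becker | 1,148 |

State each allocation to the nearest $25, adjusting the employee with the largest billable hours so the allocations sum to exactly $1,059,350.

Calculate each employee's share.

Lindqvist: $190,575; Marchetti: $129,075; Nwosu: $164,200; Delacroix: $225,300; Kowalski: $190,850; Becker: $159,350

Sum of billable hours: 7,632.
Raw shares: Lindqvist 1,373/7,632 × $1,059,350 = 190,577.51; Marchetti 930/7,632 × $1,059,350 = 129,087.46; Nwosu 1,183/7,632 × $1,059,350 = 164,204.80; Delacroix 1,623/7,632 × $1,059,350 = 225,278.44; Kowalski 1,375/7,632 × $1,059,350 = 190,855.12; Becker 1,148/7,632 × $1,059,350 = 159,346.67.
At nearest $25: Lindqvist $190,575; Marchetti $129,075; Nwosu $164,200; Delacroix $225,275; Kowalski $190,850; Becker $159,350. Sum = $1,059,325.
Difference $1,059,350 − $1,059,325 = +$25 applied to largest billable hours (Delacroix): Delacroix becomes $225,300.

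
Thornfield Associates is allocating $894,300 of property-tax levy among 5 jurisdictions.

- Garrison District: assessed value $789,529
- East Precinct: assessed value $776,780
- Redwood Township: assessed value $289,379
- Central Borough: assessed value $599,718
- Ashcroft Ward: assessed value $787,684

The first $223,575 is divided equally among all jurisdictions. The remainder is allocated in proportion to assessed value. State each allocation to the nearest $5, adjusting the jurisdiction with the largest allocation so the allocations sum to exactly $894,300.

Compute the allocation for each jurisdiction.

Garrison District: $208,005; East Precinct: $205,365; Redwood Township: $104,565; Central Borough: $168,745; Ashcroft Ward: $207,620

First tranche $223,575 split equally: $44,715 each.
Remainder $670,725 by assessed value (total 3,243,090): Garrison District 163,287.74 → $163,290; East Precinct 160,651.04 → $160,650; Redwood Township 59,848.39 → $59,850; Central Borough 124,031.67 → $124,030; Ashcroft Ward 162,906.16 → $162,905.
Totals: Garrison District $44,715 + $163,290 = $208,005; East Precinct $44,715 + $160,650 = $205,365; Redwood Township $44,715 + $59,850 = $104,565; Central Borough $44,715 + $124,030 = $168,745; Ashcroft Ward $44,715 + $162,905 = $207,620.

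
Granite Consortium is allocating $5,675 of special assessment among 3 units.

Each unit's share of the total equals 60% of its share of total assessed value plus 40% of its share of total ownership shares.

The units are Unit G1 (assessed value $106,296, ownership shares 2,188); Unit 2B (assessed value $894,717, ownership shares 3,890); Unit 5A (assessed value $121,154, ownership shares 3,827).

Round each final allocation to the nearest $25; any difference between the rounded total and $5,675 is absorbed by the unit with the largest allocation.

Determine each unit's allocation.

Unit G1: $825 · Unit 2B: $3,600 · Unit 5A: $1,250

Totals — assessed value 1,122,167, ownership shares 9,905.
Combined weights (60% assessed value + 40% ownership shares): Unit G1 0.1452; Unit 2B 0.6355; Unit 5A 0.2193.
Raw shares: Unit G1 823.97; Unit 2B 3,606.35; Unit 5A 1,244.68.
At nearest $25: Unit G1 $825; Unit 2B $3,600; Unit 5A $1,250. Sum = $5,675.
Sum already equals the total — no adjustment.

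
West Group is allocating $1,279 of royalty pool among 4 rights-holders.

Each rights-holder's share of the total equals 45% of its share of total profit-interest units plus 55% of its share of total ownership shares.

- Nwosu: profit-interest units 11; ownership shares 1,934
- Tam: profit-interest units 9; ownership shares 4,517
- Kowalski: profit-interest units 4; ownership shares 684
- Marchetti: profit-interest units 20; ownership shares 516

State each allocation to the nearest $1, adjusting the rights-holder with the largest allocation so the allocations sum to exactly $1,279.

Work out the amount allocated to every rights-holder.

Nwosu: $322; Tam: $533; Kowalski: $115; Marchetti: $309

Profit-interest units total 44; ownership shares total 7,651.
Combined weights (45% profit-interest units + 55% ownership shares): Nwosu 0.2515; Tam 0.4168; Kowalski 0.0901; Marchetti 0.2416.
Pro-rata amounts: Nwosu 321.70; Tam 533.03; Kowalski 115.21; Marchetti 309.06.
After rounding ($1): Nwosu $322; Tam $533; Kowalski $115; Marchetti $309. Sum = $1,279.
Sum already equals the total — no adjustment.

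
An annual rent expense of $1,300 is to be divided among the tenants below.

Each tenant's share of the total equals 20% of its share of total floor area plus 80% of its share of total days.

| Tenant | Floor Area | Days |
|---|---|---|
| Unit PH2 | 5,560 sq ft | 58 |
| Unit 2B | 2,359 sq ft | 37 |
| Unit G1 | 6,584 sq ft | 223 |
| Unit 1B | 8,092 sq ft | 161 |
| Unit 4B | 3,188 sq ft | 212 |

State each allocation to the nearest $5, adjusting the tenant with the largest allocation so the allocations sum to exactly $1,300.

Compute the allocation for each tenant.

Unit PH2: $145 · Unit 2B: $80 · Unit G1: $400 · Unit 1B: $325 · Unit 4B: $350

Floor area total 25,783; days total 691.
Blended shares (20% floor area + 80% days): Unit PH2 0.1103; Unit 2B 0.0611; Unit G1 0.3092; Unit 1B 0.2492; Unit 4B 0.2702.
Unrounded shares: Unit PH2 143.36; Unit 2B 79.48; Unit G1 402.02; Unit 1B 323.92; Unit 4B 351.22.
Rounded to nearest $5: Unit PH2 $145; Unit 2B $80; Unit G1 $400; Unit 1B $325; Unit 4B $350. Sum = $1,300.
No rounding difference to absorb.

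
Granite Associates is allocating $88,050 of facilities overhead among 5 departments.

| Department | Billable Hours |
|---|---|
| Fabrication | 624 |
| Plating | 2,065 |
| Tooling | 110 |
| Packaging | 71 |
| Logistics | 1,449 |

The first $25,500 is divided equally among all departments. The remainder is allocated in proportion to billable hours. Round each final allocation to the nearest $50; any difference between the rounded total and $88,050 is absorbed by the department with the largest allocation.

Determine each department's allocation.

$25,500 shared equally gives $5,100 per department.
Remainder $62,550 by billable hours (total 4,319): Fabrication 9,037.09 → $9,050; Plating 29,906.40 → $29,900; Tooling 1,593.08 → $1,600; Packaging 1,028.26 → $1,050; Logistics 20,985.17 → $21,000.
Rounding difference −$50 on remainder applied to Plating.
Totals: Fabrication $5,100 + $9,050 = $14,150; Plating $5,100 + $29,850 = $34,950; Tooling $5,100 + $1,600 = $6,700; Packaging $5,100 + $1,050 = $6,150; Logistics $5,100 + $21,000 = $26,100.

Fabrication: $14,150 · Plating: $34,950 · Tooling: $6,700 · Packaging: $6,150 · Logistics: $26,100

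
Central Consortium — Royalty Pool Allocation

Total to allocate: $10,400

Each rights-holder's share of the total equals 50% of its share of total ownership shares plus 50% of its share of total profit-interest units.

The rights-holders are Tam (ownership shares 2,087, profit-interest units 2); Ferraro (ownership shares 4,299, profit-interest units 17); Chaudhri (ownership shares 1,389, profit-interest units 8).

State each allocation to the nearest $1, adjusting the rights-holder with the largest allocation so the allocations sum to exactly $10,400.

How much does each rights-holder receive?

Totals — ownership shares 7,775, profit-interest units 27.
Composite weights (50% ownership shares + 50% profit-interest units): Tam 0.1712; Ferraro 0.5913; Chaudhri 0.2375.
Proportional shares: Tam 1,780.99; Ferraro 6,149.29; Chaudhri 2,469.72.
Rounded to nearest $1: Tam $1,781; Ferraro $6,149; Chaudhri $2,470. Sum = $10,400.
Sum already equals the total — no adjustment.

Tam: $1,781 | Ferraro: $6,149 | Chaudhri: $2,470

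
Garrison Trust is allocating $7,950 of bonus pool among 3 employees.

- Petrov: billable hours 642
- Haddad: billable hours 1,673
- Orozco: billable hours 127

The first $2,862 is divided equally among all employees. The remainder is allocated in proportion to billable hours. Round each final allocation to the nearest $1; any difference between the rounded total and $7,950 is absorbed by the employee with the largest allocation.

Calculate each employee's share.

Petrov: $2,292 | Haddad: $4,439 | Orozco: $1,219

Equal tier: $2,862 ÷ 3 = $954 apiece.
Remainder $5,088 by billable hours (total 2,442): Petrov 1,337.63 → $1,338; Haddad 3,485.76 → $3,486; Orozco 264.61 → $265.
Rounding difference −$1 on remainder applied to Haddad.
Totals: Petrov $954 + $1,338 = $2,292; Haddad $954 + $3,485 = $4,439; Orozco $954 + $265 = $1,219.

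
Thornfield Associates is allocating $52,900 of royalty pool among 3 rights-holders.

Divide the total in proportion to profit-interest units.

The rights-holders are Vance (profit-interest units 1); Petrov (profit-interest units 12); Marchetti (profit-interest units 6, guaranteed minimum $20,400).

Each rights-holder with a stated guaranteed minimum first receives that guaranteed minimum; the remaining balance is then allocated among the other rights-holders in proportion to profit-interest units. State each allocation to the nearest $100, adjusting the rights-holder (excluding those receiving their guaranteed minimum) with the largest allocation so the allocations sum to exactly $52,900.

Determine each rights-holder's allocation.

Minimums first: Marchetti $20,400. Remaining pool $32,500.
Remaining pool split over remaining profit-interest units 13: Vance 2,500.00 → $2,500; Petrov 30,000.00 → $30,000.

Vance: $2,500 | Petrov: $30,000 | Marchetti: $20,400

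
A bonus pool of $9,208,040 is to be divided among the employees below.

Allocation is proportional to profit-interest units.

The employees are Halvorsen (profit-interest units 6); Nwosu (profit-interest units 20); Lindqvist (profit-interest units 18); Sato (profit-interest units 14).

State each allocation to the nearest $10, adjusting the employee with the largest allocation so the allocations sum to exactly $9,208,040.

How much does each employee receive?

Halvorsen: $952,560; Nwosu: $3,175,180; Lindqvist: $2,857,670; Sato: $2,222,630

Sum of profit-interest units: 58.
Pro-rata amounts: Halvorsen 6/58 × $9,208,040 = 952,555.86; Nwosu 20/58 × $9,208,040 = 3,175,186.21; Lindqvist 18/58 × $9,208,040 = 2,857,667.59; Sato 14/58 × $9,208,040 = 2,222,630.34.
Rounded to nearest $10: Halvorsen $952,560; Nwosu $3,175,190; Lindqvist $2,857,670; Sato $2,222,630. Sum = $9,208,050.
Difference $9,208,040 − $9,208,050 = −$10 applied to largest allocation (Nwosu): Nwosu becomes $3,175,180.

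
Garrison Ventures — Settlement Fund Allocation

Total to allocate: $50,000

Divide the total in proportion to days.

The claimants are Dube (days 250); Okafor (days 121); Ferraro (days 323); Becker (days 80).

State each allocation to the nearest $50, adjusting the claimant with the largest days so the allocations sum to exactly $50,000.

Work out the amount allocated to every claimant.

Dube: $16,150 · Okafor: $7,800 · Ferraro: $20,900 · Becker: $5,150

Total days = 774.
Pro-rata amounts: Dube 250/774 × $50,000 = 16,149.87; Okafor 121/774 × $50,000 = 7,816.54; Ferraro 323/774 × $50,000 = 20,865.63; Becker 80/774 × $50,000 = 5,167.96.
At nearest $50: Dube $16,150; Okafor $7,800; Ferraro $20,850; Becker $5,150. Sum = $49,950.
Difference $50,000 − $49,950 = +$50 applied to largest days (Ferraro): Ferraro becomes $20,900.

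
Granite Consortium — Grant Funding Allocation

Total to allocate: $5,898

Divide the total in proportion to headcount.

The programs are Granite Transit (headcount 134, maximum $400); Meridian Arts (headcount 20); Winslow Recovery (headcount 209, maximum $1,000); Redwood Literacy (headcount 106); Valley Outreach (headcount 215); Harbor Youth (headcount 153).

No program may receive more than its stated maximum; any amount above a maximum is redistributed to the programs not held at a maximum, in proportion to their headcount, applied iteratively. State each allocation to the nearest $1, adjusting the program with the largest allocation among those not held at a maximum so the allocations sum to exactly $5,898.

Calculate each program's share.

Combined headcount = 837.
Pro-rata shares before constraints: Granite Transit 944.24; Meridian Arts 140.93; Winslow Recovery 1,472.74; Redwood Literacy 746.94; Valley Outreach 1,515.02; Harbor Youth 1,078.13.
Capped: Granite Transit ($400), Winslow Recovery ($1,000); remaining pool $4,498 reallocated over remaining headcount 494.
Shares after redistribution: Meridian Arts 182.11 → $182; Redwood Literacy 965.16 → $965; Valley Outreach 1,957.63 → $1,958; Harbor Youth 1,393.11 → $1,393.

Granite Transit: $400 | Meridian Arts: $182 | Winslow Recovery: $1,000 | Redwood Literacy: $965 | Valley Outreach: $1,958 | Harbor Youth: $1,393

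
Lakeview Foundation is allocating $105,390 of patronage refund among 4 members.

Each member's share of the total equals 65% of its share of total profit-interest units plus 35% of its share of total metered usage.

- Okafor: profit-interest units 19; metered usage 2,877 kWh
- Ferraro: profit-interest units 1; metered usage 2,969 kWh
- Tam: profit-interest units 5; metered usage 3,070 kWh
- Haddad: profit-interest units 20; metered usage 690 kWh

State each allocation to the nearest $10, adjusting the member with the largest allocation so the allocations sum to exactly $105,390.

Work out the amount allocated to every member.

Totals — profit-interest units 45, metered usage 9,606.
Combined weights (65% profit-interest units + 35% metered usage): Okafor 0.3793; Ferraro 0.1226; Tam 0.1841; Haddad 0.3140.
Proportional shares: Okafor 39,971.22; Ferraro 12,923.09; Tam 19,400.13; Haddad 33,095.56.
After rounding ($10): Okafor $39,970; Ferraro $12,920; Tam $19,400; Haddad $33,100. Sum = $105,390.
Sum already equals the total — no adjustment.

Okafor: $39,970 | Ferraro: $12,920 | Tam: $19,400 | Haddad: $33,100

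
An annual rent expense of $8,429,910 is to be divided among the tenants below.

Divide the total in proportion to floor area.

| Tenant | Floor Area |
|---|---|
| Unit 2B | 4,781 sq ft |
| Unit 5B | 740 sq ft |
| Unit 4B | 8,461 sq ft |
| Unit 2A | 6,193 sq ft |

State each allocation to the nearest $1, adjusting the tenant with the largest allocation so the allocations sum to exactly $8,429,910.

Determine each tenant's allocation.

Unit 2B: $1,997,690 | Unit 5B: $309,201 | Unit 4B: $3,535,340 | Unit 2A: $2,587,679

Floor area total: 20,175.
Raw shares: Unit 2B 4,781/20,175 × $8,429,910 = 1,997,690.20; Unit 5B 740/20,175 × $8,429,910 = 309,201.16; Unit 4B 8,461/20,175 × $8,429,910 = 3,535,339.21; Unit 2A 6,193/20,175 × $8,429,910 = 2,587,679.44.
After rounding ($1): Unit 2B $1,997,690; Unit 5B $309,201; Unit 4B $3,535,339; Unit 2A $2,587,679. Sum = $8,429,909.
Difference $8,429,910 − $8,429,909 = +$1 applied to largest allocation (Unit 4B): Unit 4B becomes $3,535,340.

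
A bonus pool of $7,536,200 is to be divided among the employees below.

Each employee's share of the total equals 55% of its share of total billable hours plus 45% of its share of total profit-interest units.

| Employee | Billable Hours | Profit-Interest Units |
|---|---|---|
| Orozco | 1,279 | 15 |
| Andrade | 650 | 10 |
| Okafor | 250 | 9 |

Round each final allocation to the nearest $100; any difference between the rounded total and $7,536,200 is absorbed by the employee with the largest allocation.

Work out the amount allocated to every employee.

Orozco: $3,929,100 · Andrade: $2,233,900 · Okafor: $1,373,200

Billable hours total 2,179; profit-interest units total 34.
Blended shares (55% billable hours + 45% profit-interest units): Orozco 0.5214; Andrade 0.2964; Okafor 0.1822.
Raw shares: Orozco 3,929,080.66; Andrade 2,233,873.07; Okafor 1,373,246.27.
After rounding ($100): Orozco $3,929,100; Andrade $2,233,900; Okafor $1,373,200. Sum = $7,536,200.
Rounded total matches; no reconciliation needed.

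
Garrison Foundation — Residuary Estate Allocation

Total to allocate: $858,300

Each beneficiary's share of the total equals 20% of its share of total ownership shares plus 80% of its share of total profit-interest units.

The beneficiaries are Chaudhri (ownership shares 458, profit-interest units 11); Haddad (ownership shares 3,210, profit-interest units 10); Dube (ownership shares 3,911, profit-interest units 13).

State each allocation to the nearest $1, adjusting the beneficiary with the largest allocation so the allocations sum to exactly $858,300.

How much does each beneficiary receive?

Totals — ownership shares 7,579, profit-interest units 34.
Blended shares (20% ownership shares + 80% profit-interest units): Chaudhri 0.2709; Haddad 0.3200; Dube 0.4091.
Proportional shares: Chaudhri 232,521.67; Haddad 274,657.60; Dube 351,120.73.
Rounded to nearest $1: Chaudhri $232,522; Haddad $274,658; Dube $351,121. Sum = $858,301.
Difference $858,300 − $858,301 = −$1 applied to largest allocation (Dube): Dube becomes $351,120.

Chaudhri: $232,522 | Haddad: $274,658 | Dube: $351,120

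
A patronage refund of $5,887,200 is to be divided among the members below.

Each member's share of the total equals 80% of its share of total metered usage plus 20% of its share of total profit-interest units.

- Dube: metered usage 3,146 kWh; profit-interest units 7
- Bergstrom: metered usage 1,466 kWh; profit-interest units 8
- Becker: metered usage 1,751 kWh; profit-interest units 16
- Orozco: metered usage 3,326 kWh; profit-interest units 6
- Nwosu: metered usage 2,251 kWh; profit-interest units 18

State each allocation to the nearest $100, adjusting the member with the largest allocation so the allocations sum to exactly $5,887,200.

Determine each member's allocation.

Dube: $1,390,800; Bergstrom: $749,500; Becker: $1,033,200; Orozco: $1,440,400; Nwosu: $1,273,300

Totals — metered usage 11,940, profit-interest units 55.
Blended shares (80% metered usage + 20% profit-interest units): Dube 0.2362; Bergstrom 0.1273; Becker 0.1755; Orozco 0.2447; Nwosu 0.2163.
Unrounded shares: Dube 1,390,802.81; Bergstrom 749,531.02; Becker 1,033,213.91; Orozco 1,440,396.22; Nwosu 1,273,256.04.
At nearest $100: Dube $1,390,800; Bergstrom $749,500; Becker $1,033,200; Orozco $1,440,400; Nwosu $1,273,300. Sum = $5,887,200.
Rounded total matches; no reconciliation needed.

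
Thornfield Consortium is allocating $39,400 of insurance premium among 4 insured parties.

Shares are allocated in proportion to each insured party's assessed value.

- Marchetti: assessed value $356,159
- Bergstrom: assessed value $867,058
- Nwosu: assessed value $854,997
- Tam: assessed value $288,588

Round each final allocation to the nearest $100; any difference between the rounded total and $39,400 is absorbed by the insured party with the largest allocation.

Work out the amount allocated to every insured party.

Sum of assessed value: 2,366,802.
Proportional shares: Marchetti 356,159/2,366,802 × $39,400 = 5,928.96; Bergstrom 867,058/2,366,802 × $39,400 = 14,433.86; Nwosu 854,997/2,366,802 × $39,400 = 14,233.08; Tam 288,588/2,366,802 × $39,400 = 4,804.11.
After rounding ($100): Marchetti $5,900; Bergstrom $14,400; Nwosu $14,200; Tam $4,800. Sum = $39,300.
Difference $39,400 − $39,300 = +$100 applied to largest allocation (Bergstrom): Bergstrom becomes $14,500.

Marchetti: $5,900 | Bergstrom: $14,500 | Nwosu: $14,200 | Tam: $4,800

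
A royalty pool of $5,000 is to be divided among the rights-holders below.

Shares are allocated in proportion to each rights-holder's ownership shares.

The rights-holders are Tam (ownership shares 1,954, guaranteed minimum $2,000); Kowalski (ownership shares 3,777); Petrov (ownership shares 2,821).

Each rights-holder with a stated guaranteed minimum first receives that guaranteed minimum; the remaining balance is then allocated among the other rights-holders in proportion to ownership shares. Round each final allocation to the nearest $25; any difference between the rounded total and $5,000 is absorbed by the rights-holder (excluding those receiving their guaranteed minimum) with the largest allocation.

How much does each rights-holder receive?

Minimums first: Tam $2,000. Balance $3,000.
Balance split over remaining ownership shares 6,598: Kowalski 1,717.34 → $1,725; Petrov 1,282.66 → $1,275.

Tam: $2,000 | Kowalski: $1,725 | Petrov: $1,275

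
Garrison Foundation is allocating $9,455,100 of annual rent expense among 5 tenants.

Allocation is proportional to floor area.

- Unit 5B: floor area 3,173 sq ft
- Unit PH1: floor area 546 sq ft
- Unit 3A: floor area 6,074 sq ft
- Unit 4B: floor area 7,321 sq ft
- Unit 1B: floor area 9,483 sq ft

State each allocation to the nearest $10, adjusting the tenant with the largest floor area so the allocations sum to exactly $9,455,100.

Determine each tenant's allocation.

Unit 5B: $1,127,990 · Unit PH1: $194,100 · Unit 3A: $2,159,280 · Unit 4B: $2,602,580 · Unit 1B: $3,371,150

Sum of floor area: 26,597.
Raw shares: Unit 5B 3,173/26,597 × $9,455,100 = 1,127,985.57; Unit PH1 546/26,597 × $9,455,100 = 194,100.26; Unit 3A 6,074/26,597 × $9,455,100 = 2,159,276.51; Unit 4B 7,321/26,597 × $9,455,100 = 2,602,578.75; Unit 1B 9,483/26,597 × $9,455,100 = 3,371,158.90.
After rounding ($10): Unit 5B $1,127,990; Unit PH1 $194,100; Unit 3A $2,159,280; Unit 4B $2,602,580; Unit 1B $3,371,160. Sum = $9,455,110.
Difference $9,455,100 − $9,455,110 = −$10 applied to largest floor area (Unit 1B): Unit 1B becomes $3,371,150.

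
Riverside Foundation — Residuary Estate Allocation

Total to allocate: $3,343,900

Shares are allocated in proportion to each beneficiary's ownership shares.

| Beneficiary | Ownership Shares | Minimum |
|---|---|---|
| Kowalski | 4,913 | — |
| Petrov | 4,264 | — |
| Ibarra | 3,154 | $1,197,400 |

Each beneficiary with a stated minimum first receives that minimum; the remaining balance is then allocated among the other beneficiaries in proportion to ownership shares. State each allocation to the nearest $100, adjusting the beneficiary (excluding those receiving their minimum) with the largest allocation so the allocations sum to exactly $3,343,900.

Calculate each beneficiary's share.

Kowalski: $1,149,200 · Petrov: $997,300 · Ibarra: $1,197,400

Minimums first: Ibarra $1,197,400. Remaining pool $2,146,500.
Remaining pool split over remaining ownership shares 9,177: Kowalski 1,149,150.54 → $1,149,200; Petrov 997,349.46 → $997,300.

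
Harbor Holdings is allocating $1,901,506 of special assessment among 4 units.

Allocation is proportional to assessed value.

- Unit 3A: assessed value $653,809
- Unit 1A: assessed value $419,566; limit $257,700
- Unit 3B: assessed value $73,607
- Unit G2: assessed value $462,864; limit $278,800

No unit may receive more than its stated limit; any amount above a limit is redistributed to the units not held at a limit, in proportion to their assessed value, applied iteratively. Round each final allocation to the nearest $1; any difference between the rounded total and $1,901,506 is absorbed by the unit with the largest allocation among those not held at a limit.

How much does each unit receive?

Unit 3A: $1,226,881; Unit 1A: $257,700; Unit 3B: $138,125; Unit G2: $278,800

Sum of assessed value: 1,609,846.
Unconstrained shares: Unit 3A 772,261.28; Unit 1A 495,579.87; Unit 3B 86,942.57; Unit G2 546,722.28.
Held at cap: Unit 1A ($257,700), Unit G2 ($278,800); remaining pool $1,365,006 reallocated over remaining assessed value 727,416.
Remaining shares: Unit 3A 1,226,881.47 → $1,226,881; Unit 3B 138,124.53 → $138,125.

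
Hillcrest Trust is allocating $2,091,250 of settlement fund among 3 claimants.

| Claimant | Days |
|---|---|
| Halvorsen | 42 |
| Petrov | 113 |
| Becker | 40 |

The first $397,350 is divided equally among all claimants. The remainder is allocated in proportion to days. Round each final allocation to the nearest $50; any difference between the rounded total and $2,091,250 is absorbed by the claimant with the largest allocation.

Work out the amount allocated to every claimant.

Halvorsen: $497,300 · Petrov: $1,114,050 · Becker: $479,900

$397,350 shared equally gives $132,450 per claimant.
Remainder $1,693,900 by days (total 195): Halvorsen 364,840.00 → $364,850; Petrov 981,593.33 → $981,600; Becker 347,466.67 → $347,450.
Totals: Halvorsen $132,450 + $364,850 = $497,300; Petrov $132,450 + $981,600 = $1,114,050; Becker $132,450 + $347,450 = $479,900.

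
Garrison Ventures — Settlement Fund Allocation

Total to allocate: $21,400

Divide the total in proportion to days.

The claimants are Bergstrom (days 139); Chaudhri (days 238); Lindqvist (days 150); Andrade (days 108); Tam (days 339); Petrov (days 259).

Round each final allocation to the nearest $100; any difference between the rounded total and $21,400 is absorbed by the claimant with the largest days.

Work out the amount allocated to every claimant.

Bergstrom: $2,400; Chaudhri: $4,100; Lindqvist: $2,600; Andrade: $1,900; Tam: $5,900; Petrov: $4,500

Days total: 139 + 238 + 150 + 108 + 339 + 259 = 1,233.
Proportional shares: Bergstrom 2,412.49; Chaudhri 4,130.74; Lindqvist 2,603.41; Andrade 1,874.45; Tam 5,883.70; Petrov 4,495.21.
At nearest $100: Bergstrom $2,400; Chaudhri $4,100; Lindqvist $2,600; Andrade $1,900; Tam $5,900; Petrov $4,500. Sum = $21,400.
Rounded total matches; no reconciliation needed.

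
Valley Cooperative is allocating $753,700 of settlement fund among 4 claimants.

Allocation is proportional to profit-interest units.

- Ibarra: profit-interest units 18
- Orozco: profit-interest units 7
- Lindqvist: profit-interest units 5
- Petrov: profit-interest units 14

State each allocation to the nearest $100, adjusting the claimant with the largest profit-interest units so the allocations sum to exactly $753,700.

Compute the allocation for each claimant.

Sum of profit-interest units: 44.
Proportional shares: Ibarra 18/44 × $753,700 = 308,331.82; Orozco 7/44 × $753,700 = 119,906.82; Lindqvist 5/44 × $753,700 = 85,647.73; Petrov 14/44 × $753,700 = 239,813.64.
At nearest $100: Ibarra $308,300; Orozco $119,900; Lindqvist $85,600; Petrov $239,800. Sum = $753,600.
Difference $753,700 − $753,600 = +$100 applied to largest profit-interest units (Ibarra): Ibarra becomes $308,400.

Ibarra: $308,400; Orozco: $119,900; Lindqvist: $85,600; Petrov: $239,800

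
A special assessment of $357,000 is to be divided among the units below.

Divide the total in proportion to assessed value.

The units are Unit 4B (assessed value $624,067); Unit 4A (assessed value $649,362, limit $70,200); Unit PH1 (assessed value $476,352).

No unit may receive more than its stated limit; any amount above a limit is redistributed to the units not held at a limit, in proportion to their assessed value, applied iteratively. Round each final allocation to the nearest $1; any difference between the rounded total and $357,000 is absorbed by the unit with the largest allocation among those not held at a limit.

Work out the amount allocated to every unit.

Sum of assessed value: 1,749,781.
Proportional shares (ignoring caps): Unit 4B 127,325.60; Unit 4A 132,486.43; Unit PH1 97,187.97.
Held at cap: Unit 4A ($70,200); balance $286,800 reallocated over remaining assessed value 1,100,419.
Redistributed shares: Unit 4B 162,649.33 → $162,649; Unit PH1 124,150.67 → $124,151.

Unit 4B: $162,649 | Unit 4A: $70,200 | Unit PH1: $124,151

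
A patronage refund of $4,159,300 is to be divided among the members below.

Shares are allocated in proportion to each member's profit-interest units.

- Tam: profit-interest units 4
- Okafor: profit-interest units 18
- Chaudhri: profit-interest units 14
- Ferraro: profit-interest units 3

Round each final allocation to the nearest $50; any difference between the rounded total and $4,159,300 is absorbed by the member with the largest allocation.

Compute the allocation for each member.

Tam: $426,600 · Okafor: $1,919,650 · Chaudhri: $1,493,100 · Ferraro: $319,950

Total profit-interest units = 39.
Raw shares: Tam 4/39 × $4,159,300 = 426,594.87; Okafor 18/39 × $4,159,300 = 1,919,676.92; Chaudhri 14/39 × $4,159,300 = 1,493,082.05; Ferraro 3/39 × $4,159,300 = 319,946.15.
After rounding ($50): Tam $426,600; Okafor $1,919,700; Chaudhri $1,493,100; Ferraro $319,950. Sum = $4,159,350.
Difference $4,159,300 − $4,159,350 = −$50 applied to largest allocation (Okafor): Okafor becomes $1,919,650.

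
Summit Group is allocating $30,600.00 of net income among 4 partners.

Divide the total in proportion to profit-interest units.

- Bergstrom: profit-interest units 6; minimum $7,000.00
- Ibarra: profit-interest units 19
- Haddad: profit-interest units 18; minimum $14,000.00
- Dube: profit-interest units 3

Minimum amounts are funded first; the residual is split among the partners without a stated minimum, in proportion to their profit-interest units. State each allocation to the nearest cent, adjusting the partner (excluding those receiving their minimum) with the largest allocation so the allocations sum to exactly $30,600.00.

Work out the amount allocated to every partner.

Minimums first: Bergstrom $7,000.00; Haddad $14,000.00. Residual $9,600.00.
Residual split over remaining profit-interest units 22: Ibarra 8,290.9091 → $8,290.91; Dube 1,309.0909 → $1,309.09.

Bergstrom: $7,000.00 | Ibarra: $8,290.91 | Haddad: $14,000.00 | Dube: $1,309.09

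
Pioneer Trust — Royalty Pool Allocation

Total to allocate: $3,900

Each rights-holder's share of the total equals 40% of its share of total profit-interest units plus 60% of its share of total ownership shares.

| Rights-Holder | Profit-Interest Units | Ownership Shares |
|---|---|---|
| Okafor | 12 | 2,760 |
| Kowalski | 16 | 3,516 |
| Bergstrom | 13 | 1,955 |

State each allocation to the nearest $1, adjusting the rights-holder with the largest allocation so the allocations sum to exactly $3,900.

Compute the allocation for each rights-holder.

Profit-interest units total 41; ownership shares total 8,231.
Blended shares (40% profit-interest units + 60% ownership shares): Okafor 0.3183; Kowalski 0.4124; Bergstrom 0.2693.
Proportional shares: Okafor 1,241.23; Kowalski 1,608.35; Bergstrom 1,050.42.
Rounded to nearest $1: Okafor $1,241; Kowalski $1,608; Bergstrom $1,050. Sum = $3,899.
Difference $3,900 − $3,899 = +$1 applied to largest allocation (Kowalski): Kowalski becomes $1,609.

Okafor: $1,241 | Kowalski: $1,609 | Bergstrom: $1,050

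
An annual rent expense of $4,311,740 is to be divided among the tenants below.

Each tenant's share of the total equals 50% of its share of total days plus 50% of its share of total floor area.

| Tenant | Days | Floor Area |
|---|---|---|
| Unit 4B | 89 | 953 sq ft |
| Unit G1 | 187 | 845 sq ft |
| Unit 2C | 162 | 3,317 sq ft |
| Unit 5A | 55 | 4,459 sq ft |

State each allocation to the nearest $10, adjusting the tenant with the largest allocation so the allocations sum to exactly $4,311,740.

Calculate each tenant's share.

Unit 4B: $603,790; Unit G1: $1,008,020; Unit 2C: $1,455,340; Unit 5A: $1,244,590

Totals — days 493, floor area 9,574.
Composite weights (50% days + 50% floor area): Unit 4B 0.1400; Unit G1 0.2338; Unit 2C 0.3375; Unit 5A 0.2887.
Proportional shares: Unit 4B 603,789.78; Unit G1 1,008,020.60; Unit 2C 1,455,340.67; Unit 5A 1,244,588.95.
At nearest $10: Unit 4B $603,790; Unit G1 $1,008,020; Unit 2C $1,455,340; Unit 5A $1,244,590. Sum = $4,311,740.
Sum already equals the total — no adjustment.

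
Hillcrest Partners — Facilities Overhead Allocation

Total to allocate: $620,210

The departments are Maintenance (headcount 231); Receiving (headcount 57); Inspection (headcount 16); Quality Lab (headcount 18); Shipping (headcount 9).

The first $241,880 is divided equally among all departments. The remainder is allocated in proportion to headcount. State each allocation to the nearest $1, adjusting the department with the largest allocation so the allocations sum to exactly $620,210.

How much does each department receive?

Equal tier: $241,880 ÷ 5 = $48,376 apiece.
Remainder $378,330 by headcount (total 331): Maintenance 264,030.91 → $264,031; Receiving 65,150.48 → $65,150; Inspection 18,287.85 → $18,288; Quality Lab 20,573.84 → $20,574; Shipping 10,286.92 → $10,287.
Totals: Maintenance $48,376 + $264,031 = $312,407; Receiving $48,376 + $65,150 = $113,526; Inspection $48,376 + $18,288 = $66,664; Quality Lab $48,376 + $20,574 = $68,950; Shipping $48,376 + $10,287 = $58,663.

Maintenance: $312,407 · Receiving: $113,526 · Inspection: $66,664 · Quality Lab: $68,950 · Shipping: $58,663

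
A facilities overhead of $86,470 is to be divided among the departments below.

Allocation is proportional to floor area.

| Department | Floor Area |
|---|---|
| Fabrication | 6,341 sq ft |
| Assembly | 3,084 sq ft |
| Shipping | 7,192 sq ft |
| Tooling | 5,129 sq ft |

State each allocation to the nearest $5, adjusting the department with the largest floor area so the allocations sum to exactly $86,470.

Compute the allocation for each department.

Fabrication: $25,215; Assembly: $12,265; Shipping: $28,595; Tooling: $20,395

Total floor area = 6,341 + 3,084 + 7,192 + 5,129 = 21,746.
Pro-rata amounts: Fabrication 25,214.12; Assembly 12,263.10; Shipping 28,598.01; Tooling 20,394.77.
At nearest $5: Fabrication $25,215; Assembly $12,265; Shipping $28,600; Tooling $20,395. Sum = $86,475.
Difference $86,470 − $86,475 = −$5 applied to largest floor area (Shipping): Shipping becomes $28,595.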